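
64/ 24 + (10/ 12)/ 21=341/ 126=2.71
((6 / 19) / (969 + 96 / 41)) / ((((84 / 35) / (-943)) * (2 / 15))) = -38663 / 40356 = -0.96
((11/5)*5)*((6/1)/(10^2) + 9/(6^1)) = 429/25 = 17.16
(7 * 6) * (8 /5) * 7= 2352 /5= 470.40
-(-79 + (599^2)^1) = -358722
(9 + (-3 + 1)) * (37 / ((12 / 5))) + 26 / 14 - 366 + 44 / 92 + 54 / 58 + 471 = 12112307 / 56028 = 216.18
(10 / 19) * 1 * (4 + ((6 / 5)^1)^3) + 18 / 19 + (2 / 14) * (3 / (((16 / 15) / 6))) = 169517 / 26600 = 6.37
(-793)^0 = 1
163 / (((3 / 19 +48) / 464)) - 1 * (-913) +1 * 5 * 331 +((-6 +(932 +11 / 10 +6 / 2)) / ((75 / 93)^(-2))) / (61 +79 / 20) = 526417584838 / 126914465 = 4147.81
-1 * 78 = -78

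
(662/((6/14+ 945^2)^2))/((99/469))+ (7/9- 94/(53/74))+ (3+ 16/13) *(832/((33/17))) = 1682.87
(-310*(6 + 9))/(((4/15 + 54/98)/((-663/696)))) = 377661375/69716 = 5417.14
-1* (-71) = 71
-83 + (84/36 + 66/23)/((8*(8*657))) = -240808537/2901312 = -83.00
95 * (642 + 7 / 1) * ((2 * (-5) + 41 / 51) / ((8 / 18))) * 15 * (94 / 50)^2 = -67633279.15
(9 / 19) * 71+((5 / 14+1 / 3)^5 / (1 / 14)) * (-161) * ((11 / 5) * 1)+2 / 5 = -94285616171 / 126690480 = -744.22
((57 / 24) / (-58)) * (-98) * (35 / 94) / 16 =32585 / 348928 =0.09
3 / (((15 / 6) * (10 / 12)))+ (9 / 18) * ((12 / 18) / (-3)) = 299 / 225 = 1.33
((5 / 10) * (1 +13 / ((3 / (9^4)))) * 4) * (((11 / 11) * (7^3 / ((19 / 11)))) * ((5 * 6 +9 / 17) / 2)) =172368955.99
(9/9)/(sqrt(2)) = sqrt(2)/2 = 0.71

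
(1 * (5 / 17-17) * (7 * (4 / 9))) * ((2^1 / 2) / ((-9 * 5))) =1.15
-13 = -13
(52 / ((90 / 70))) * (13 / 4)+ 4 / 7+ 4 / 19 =158275 / 1197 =132.23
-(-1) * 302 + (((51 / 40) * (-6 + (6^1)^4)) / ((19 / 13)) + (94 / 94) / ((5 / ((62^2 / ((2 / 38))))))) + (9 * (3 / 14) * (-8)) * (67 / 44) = 468483667 / 29260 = 16011.06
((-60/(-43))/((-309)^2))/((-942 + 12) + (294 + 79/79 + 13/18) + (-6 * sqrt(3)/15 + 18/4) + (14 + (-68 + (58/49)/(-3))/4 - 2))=-82314267000/3576003682596721219 + 51861600 * sqrt(3)/3576003682596721219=-0.00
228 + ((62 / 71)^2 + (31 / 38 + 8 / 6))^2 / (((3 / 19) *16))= 193023921189097 / 834316310592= 231.36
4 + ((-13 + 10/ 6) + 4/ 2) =-16/ 3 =-5.33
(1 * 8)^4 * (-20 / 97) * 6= -491520 / 97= -5067.22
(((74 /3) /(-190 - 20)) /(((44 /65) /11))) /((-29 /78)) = 6253 /1218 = 5.13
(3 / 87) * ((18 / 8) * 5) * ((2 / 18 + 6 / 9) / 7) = 0.04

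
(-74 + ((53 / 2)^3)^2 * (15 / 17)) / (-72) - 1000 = -332543672423 / 78336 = -4245093.86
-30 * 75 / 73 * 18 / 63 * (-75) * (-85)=-28687500 / 511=-56139.92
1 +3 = 4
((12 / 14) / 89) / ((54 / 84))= 4 / 267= 0.01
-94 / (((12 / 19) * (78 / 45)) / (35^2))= -5469625 / 52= -105185.10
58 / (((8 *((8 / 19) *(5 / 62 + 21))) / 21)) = 358701 / 20912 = 17.15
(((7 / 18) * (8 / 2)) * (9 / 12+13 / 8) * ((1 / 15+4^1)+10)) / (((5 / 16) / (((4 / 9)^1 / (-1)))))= -449008 / 6075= -73.91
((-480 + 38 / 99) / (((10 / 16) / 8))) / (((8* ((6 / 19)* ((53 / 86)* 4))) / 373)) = -28939424324 / 78705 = -367694.86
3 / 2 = 1.50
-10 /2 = -5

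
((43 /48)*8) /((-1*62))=-43 /372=-0.12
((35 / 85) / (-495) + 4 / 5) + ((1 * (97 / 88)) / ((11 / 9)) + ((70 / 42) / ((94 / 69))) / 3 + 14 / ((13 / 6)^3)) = 53300197943 / 15293070936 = 3.49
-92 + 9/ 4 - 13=-411/ 4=-102.75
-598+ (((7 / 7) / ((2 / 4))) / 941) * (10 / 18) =-5064452 / 8469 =-598.00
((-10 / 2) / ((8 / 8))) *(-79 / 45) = 79 / 9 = 8.78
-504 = -504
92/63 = 1.46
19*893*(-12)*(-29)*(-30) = -177135480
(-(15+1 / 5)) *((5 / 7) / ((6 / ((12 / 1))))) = -152 / 7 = -21.71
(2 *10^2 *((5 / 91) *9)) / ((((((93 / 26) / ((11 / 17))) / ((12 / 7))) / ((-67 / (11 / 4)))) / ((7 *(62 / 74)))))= -19296000 / 4403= -4382.47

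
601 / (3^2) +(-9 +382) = 3958 / 9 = 439.78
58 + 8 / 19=1110 / 19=58.42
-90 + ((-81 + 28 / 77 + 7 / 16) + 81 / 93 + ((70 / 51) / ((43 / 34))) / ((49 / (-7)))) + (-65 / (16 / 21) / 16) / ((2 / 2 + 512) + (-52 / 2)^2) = -2269359895753 / 13389547776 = -169.49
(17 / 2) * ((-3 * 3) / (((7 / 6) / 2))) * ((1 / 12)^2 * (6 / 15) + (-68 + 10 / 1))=1064829 / 140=7605.92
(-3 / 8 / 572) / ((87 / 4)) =-1 / 33176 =-0.00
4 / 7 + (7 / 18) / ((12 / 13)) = 1501 / 1512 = 0.99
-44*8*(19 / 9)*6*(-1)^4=-13376 / 3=-4458.67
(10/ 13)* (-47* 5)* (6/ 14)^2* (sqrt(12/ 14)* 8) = -169200* sqrt(42)/ 4459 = -245.92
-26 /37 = -0.70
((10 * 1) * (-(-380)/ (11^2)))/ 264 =475/ 3993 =0.12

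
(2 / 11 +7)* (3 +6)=711 / 11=64.64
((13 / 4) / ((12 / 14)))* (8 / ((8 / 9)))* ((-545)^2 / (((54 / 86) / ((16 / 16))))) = 1162258825 / 72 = 16142483.68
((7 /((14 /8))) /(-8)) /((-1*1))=1 /2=0.50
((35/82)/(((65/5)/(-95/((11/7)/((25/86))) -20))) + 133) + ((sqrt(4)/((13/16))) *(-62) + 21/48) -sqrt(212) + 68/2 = 54812319/4033744 -2 *sqrt(53) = -0.97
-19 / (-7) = 19 / 7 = 2.71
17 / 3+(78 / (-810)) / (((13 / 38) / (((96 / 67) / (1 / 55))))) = -9959 / 603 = -16.52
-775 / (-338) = 775 / 338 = 2.29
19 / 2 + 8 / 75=1441 / 150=9.61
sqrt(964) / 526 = sqrt(241) / 263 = 0.06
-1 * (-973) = 973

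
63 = 63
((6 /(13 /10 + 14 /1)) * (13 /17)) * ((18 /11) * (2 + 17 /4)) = 3.07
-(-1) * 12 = 12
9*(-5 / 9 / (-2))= 5 / 2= 2.50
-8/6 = -4/3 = -1.33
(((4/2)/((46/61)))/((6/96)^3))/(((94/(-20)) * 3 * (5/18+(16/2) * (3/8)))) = -14991360/63779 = -235.05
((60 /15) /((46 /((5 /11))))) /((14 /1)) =5 /1771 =0.00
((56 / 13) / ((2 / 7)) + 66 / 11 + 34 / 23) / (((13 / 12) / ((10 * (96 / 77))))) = 77690880 / 299299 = 259.58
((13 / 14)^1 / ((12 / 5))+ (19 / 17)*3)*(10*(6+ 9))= 560.98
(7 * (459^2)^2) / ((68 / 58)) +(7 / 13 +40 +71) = 6890348864387 / 26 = 265013417861.04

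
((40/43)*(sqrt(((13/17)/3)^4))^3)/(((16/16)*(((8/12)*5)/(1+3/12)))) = 24134045/252213458481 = 0.00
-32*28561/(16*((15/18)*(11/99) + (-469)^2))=-3084588/11877899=-0.26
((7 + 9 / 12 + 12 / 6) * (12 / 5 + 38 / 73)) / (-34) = -20787 / 24820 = -0.84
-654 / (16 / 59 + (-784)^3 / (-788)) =-3800721 / 3553942568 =-0.00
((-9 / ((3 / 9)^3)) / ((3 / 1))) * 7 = -567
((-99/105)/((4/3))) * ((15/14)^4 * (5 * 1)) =-5011875/1075648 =-4.66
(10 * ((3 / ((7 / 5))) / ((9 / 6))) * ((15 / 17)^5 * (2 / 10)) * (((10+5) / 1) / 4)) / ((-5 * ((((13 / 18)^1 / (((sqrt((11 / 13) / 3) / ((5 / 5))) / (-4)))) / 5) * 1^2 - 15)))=1268630859375 / 16516996281163 - 4442343750 * sqrt(429) / 16516996281163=0.07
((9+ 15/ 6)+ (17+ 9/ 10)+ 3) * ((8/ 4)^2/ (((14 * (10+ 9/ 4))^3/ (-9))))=-46656/ 201768035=-0.00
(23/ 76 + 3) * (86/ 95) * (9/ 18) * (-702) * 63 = -238665609/ 3610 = -66112.36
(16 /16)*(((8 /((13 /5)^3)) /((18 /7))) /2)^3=0.00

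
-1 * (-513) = 513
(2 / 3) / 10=1 / 15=0.07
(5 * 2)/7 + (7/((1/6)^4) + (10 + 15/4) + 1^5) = 254469/28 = 9088.18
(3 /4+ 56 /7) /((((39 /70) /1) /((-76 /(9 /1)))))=-46550 /351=-132.62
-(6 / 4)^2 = -9 / 4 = -2.25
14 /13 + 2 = 40 /13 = 3.08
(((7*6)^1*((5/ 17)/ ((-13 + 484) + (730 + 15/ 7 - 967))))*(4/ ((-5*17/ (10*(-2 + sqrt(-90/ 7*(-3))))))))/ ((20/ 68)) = 1568/ 9367 - 336*sqrt(210)/ 9367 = -0.35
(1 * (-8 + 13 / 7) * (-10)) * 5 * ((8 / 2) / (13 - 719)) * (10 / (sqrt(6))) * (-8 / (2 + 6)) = 21500 * sqrt(6) / 7413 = 7.10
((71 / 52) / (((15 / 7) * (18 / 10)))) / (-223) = -497 / 313092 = -0.00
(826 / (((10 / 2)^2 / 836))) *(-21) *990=-2871248688 / 5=-574249737.60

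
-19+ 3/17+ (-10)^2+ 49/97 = 134693/1649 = 81.68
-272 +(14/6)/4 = -3257/12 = -271.42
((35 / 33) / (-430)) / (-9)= 7 / 25542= 0.00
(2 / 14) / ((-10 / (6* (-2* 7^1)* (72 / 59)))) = 432 / 295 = 1.46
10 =10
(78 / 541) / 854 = 39 / 231007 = 0.00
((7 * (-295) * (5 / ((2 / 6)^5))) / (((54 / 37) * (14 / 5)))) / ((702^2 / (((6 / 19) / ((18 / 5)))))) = -1364375 / 12484368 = -0.11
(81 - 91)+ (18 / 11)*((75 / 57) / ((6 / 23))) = -365 / 209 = -1.75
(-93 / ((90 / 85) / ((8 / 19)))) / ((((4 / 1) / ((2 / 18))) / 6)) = -1054 / 171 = -6.16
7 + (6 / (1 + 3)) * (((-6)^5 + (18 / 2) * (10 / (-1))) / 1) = -11792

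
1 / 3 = 0.33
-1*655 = -655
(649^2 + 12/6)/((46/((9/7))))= 3790827/322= 11772.75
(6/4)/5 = 3/10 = 0.30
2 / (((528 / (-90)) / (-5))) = 75 / 44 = 1.70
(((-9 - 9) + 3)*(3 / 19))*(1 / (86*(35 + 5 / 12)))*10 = -108 / 13889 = -0.01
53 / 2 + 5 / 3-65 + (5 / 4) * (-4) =-251 / 6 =-41.83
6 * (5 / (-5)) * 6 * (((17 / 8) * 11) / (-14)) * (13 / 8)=21879 / 224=97.67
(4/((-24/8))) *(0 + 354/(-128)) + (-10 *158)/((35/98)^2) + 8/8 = -990601/80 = -12382.51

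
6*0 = 0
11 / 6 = 1.83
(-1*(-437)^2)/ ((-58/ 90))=8593605/ 29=296331.21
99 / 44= 9 / 4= 2.25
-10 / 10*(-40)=40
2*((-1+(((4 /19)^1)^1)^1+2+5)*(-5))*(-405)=477900 /19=25152.63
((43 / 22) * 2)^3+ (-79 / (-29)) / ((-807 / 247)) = 1834730518 / 31149393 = 58.90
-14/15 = -0.93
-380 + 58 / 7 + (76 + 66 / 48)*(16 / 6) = -3473 / 21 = -165.38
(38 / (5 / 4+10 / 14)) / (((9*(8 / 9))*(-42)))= -19 / 330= -0.06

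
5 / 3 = 1.67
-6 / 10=-3 / 5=-0.60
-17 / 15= -1.13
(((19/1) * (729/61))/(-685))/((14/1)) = -13851/584990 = -0.02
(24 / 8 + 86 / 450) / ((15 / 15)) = 718 / 225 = 3.19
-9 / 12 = -3 / 4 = -0.75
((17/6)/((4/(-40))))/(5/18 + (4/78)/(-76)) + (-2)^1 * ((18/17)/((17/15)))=-18535305/178024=-104.12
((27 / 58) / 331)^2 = 729 / 368563204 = 0.00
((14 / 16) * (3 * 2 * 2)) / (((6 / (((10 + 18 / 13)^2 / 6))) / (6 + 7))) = 19166 / 39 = 491.44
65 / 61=1.07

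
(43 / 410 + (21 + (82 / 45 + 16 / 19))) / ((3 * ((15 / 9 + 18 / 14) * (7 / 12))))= 1666459 / 362235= 4.60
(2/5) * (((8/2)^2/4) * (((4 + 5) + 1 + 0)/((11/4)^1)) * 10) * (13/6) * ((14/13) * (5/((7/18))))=19200/11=1745.45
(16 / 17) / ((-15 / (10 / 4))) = -8 / 51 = -0.16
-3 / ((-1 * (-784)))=-3 / 784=-0.00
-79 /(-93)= 79 /93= 0.85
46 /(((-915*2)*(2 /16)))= -184 /915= -0.20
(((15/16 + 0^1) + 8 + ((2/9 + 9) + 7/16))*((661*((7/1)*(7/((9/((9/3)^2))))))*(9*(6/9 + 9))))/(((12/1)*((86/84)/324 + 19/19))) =237704781951/54604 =4353248.52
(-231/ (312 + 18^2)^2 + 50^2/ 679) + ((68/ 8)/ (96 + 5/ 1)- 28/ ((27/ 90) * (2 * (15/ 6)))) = -137786033951/ 9246643728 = -14.90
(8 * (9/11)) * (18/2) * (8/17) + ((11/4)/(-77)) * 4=36101/1309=27.58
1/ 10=0.10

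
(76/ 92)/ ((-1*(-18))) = 0.05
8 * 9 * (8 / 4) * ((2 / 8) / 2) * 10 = 180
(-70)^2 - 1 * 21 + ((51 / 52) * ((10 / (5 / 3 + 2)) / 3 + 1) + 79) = 2837047 / 572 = 4959.87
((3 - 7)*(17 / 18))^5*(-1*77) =3498527648 / 59049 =59247.87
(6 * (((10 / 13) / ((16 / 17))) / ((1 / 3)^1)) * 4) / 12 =255 / 52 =4.90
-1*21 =-21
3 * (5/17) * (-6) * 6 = -540/17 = -31.76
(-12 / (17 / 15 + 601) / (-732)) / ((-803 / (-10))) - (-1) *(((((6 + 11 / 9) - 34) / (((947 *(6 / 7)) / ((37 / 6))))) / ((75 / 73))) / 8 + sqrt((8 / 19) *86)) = -251984043037709 / 10180885702917600 + 4 *sqrt(817) / 19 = 5.99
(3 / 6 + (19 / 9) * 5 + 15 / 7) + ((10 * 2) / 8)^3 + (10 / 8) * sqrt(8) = 5 * sqrt(2) / 2 + 14527 / 504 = 32.36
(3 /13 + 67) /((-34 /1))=-437 /221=-1.98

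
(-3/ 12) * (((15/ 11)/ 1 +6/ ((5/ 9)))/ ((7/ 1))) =-669/ 1540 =-0.43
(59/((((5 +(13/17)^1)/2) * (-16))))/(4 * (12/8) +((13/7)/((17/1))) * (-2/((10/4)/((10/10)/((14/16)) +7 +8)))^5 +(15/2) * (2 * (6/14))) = 127935784375/3922996659444656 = 0.00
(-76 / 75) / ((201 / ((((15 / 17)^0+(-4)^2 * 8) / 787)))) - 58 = -229374418 / 3954675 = -58.00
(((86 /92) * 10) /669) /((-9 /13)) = -2795 /138483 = -0.02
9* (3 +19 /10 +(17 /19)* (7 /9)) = 9569 /190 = 50.36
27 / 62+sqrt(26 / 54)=27 / 62+sqrt(39) / 9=1.13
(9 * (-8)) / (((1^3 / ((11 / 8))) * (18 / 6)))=-33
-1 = -1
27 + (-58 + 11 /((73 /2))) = -2241 /73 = -30.70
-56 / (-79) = 56 / 79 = 0.71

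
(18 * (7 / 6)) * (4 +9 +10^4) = 210273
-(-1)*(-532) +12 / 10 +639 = 541 / 5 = 108.20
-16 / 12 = -4 / 3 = -1.33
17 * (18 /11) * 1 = 306 /11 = 27.82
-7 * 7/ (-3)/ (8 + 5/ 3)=1.69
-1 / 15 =-0.07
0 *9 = 0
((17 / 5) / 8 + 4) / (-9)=-59 / 120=-0.49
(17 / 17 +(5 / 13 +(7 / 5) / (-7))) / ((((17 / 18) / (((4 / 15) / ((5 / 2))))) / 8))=29568 / 27625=1.07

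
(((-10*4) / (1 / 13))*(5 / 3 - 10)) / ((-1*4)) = -3250 / 3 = -1083.33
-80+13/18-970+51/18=-9418/9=-1046.44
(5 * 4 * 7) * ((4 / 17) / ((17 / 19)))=10640 / 289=36.82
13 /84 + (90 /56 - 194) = -4037 /21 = -192.24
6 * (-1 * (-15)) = 90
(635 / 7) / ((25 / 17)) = 61.69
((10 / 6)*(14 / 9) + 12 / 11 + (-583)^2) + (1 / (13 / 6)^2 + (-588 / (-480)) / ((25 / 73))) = 17060423695361 / 50193000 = 339896.47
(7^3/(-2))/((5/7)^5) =-922.37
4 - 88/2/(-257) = 1072/257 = 4.17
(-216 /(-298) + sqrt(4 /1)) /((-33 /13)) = -5278 /4917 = -1.07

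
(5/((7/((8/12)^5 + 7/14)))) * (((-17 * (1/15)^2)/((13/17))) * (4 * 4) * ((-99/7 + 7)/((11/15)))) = 6.95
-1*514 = -514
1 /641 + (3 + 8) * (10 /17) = 70527 /10897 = 6.47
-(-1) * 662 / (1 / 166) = 109892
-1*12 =-12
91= 91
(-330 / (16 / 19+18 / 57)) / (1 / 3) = -855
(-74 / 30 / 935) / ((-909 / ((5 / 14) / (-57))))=-37 / 2034696510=-0.00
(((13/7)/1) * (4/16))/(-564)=-13/15792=-0.00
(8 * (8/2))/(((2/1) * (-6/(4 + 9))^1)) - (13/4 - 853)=9781/12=815.08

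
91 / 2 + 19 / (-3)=39.17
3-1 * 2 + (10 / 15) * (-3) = -1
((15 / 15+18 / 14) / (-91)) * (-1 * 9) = 144 / 637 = 0.23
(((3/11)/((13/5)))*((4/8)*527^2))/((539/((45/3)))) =405.37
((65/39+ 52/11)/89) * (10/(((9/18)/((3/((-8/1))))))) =-1055/1958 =-0.54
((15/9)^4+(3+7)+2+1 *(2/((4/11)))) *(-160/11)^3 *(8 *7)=-468500480000/107811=-4345572.16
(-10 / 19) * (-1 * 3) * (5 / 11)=0.72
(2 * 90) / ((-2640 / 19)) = -57 / 44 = -1.30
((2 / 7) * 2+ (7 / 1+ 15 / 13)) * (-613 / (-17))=314.62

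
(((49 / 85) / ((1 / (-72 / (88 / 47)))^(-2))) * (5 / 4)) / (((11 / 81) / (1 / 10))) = 539 / 1502120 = 0.00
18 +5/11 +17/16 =3435/176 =19.52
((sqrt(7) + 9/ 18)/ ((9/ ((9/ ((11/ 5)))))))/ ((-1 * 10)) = -sqrt(7)/ 22 - 1/ 44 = -0.14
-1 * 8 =-8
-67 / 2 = -33.50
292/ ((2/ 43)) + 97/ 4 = 6302.25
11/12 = 0.92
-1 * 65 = -65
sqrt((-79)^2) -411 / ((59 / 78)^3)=-178815931 / 205379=-870.66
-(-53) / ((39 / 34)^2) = 61268 / 1521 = 40.28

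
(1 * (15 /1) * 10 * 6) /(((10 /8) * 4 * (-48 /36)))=-135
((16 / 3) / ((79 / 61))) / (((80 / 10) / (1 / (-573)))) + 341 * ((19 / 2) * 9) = 7918691867 / 271602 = 29155.50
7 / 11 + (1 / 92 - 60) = -60065 / 1012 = -59.35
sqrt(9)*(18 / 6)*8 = 72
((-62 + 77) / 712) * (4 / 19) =15 / 3382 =0.00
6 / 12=1 / 2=0.50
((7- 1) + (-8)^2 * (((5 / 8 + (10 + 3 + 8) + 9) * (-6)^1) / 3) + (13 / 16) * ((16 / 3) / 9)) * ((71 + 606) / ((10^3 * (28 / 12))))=-2043863 / 1800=-1135.48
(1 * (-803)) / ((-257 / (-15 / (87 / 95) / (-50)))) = 15257 / 14906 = 1.02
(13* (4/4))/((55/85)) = 221/11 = 20.09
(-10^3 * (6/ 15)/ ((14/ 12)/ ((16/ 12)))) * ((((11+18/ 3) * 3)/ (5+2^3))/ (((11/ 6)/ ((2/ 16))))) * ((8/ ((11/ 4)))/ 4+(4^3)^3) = -352951660800/ 11011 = -32054460.16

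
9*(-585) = -5265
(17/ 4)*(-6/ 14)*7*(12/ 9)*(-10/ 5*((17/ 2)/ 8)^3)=83521/ 2048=40.78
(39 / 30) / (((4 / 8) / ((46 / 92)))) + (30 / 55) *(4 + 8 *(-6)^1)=-227 / 10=-22.70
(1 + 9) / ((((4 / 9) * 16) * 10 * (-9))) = -1 / 64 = -0.02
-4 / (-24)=1 / 6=0.17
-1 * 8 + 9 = 1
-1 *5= -5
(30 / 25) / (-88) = -3 / 220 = -0.01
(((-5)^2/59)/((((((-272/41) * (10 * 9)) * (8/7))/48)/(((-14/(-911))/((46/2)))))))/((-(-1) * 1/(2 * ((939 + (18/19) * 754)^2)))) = -3304056878535/30346900396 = -108.88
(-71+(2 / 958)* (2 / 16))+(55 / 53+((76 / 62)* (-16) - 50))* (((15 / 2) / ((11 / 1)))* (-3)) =4797181997 / 69255736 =69.27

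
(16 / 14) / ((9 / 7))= 8 / 9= 0.89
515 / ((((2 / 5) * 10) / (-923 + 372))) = -283765 / 4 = -70941.25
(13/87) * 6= 26/29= 0.90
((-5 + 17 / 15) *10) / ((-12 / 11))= 319 / 9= 35.44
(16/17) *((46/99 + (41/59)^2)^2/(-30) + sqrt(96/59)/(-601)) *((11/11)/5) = -34122123848/6056875013211 - 64 *sqrt(354)/3014015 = -0.01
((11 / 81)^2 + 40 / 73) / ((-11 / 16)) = -4340368 / 5268483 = -0.82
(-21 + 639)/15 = 206/5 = 41.20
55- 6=49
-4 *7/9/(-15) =28/135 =0.21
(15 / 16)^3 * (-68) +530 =485345 / 1024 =473.97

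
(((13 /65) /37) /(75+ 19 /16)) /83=0.00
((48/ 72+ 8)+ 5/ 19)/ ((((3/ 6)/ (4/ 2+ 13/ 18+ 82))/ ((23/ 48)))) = 17853175/ 24624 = 725.03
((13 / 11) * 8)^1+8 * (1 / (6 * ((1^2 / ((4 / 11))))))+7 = 559 / 33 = 16.94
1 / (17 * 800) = 1 / 13600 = 0.00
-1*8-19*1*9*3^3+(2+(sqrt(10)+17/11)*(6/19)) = -966105/209+6*sqrt(10)/19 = -4621.51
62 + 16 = 78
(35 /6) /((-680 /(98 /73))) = -0.01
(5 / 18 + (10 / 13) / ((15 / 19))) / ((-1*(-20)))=293 / 4680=0.06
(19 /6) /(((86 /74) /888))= 104044 /43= 2419.63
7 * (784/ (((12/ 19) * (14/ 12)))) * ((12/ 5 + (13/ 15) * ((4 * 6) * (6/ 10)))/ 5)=2770656/ 125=22165.25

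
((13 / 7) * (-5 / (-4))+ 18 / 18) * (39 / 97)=3627 / 2716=1.34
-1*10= -10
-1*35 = -35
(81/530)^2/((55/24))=39366/3862375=0.01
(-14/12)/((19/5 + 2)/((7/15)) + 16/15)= -245/2834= -0.09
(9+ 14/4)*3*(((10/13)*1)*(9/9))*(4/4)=28.85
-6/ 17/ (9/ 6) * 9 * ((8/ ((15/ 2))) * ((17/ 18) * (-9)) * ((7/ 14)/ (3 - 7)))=-12/ 5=-2.40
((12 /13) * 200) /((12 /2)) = 400 /13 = 30.77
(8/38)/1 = 4/19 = 0.21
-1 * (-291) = 291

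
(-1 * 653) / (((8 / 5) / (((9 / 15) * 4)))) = -1959 / 2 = -979.50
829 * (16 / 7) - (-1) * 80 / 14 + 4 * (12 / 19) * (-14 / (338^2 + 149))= 9638600088 / 5071423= 1900.57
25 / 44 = 0.57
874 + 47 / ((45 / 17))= 40129 / 45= 891.76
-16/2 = -8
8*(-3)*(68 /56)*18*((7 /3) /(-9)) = 136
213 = 213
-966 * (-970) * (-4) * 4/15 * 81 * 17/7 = -196613568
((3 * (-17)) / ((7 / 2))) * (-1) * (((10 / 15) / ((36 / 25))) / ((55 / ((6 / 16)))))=0.05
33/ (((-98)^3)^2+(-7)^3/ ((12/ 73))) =396/ 10630108545329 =0.00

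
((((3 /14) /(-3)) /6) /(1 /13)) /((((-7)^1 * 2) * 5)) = 13 /5880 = 0.00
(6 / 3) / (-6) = -1 / 3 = -0.33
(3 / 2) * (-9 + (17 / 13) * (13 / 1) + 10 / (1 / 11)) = 177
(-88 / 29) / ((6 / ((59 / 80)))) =-649 / 1740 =-0.37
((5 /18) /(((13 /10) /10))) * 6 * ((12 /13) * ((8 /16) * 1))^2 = 6000 /2197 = 2.73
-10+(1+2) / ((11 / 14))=-68 / 11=-6.18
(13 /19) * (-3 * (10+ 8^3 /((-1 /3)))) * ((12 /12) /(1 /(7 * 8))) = 3332784 /19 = 175409.68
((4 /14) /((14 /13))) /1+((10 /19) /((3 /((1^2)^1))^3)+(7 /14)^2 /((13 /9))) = 598501 /1307124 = 0.46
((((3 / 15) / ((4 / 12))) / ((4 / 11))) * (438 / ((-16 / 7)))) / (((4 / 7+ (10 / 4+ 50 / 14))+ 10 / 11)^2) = -299942181 / 54102760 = -5.54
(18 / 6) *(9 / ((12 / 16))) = 36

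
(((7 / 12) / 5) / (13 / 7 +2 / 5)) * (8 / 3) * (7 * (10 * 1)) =6860 / 711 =9.65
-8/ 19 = -0.42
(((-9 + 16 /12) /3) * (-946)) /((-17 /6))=-43516 /51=-853.25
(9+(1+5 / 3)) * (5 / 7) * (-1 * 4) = -100 / 3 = -33.33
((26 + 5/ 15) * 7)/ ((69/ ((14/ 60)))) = 3871/ 6210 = 0.62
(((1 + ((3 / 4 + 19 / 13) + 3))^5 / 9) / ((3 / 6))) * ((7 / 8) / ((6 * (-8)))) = -24609945484901 / 656992567296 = -37.46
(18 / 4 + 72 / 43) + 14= 1735 / 86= 20.17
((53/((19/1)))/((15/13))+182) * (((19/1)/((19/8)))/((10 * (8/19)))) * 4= 105118/75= 1401.57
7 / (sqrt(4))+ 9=25 / 2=12.50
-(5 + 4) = -9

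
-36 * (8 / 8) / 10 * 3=-54 / 5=-10.80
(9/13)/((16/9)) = 81/208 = 0.39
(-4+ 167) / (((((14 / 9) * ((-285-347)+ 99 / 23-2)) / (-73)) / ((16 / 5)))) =19704744 / 506905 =38.87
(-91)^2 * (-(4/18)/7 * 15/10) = -394.33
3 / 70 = 0.04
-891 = -891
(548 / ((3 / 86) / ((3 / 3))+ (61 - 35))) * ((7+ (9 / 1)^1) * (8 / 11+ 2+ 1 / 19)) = 438101888 / 467951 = 936.21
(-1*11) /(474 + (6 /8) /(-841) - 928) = 37004 /1527259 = 0.02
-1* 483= -483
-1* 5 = -5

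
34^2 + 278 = 1434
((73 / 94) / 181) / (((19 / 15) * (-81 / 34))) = -6205 / 4364091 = -0.00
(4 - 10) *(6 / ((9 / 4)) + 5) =-46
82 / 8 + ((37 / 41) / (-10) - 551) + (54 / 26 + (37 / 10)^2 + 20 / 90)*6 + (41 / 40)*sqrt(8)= -71140369 / 159900 + 41*sqrt(2) / 20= -442.01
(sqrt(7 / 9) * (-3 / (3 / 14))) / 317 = -14 * sqrt(7) / 951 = -0.04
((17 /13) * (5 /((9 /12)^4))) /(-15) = -4352 /3159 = -1.38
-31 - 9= -40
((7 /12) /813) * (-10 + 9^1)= -7 /9756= -0.00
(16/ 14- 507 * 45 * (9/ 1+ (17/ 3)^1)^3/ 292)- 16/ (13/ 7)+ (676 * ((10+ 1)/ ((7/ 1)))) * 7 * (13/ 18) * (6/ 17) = -82875718036/ 338793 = -244620.51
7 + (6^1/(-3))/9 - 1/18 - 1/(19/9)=2137/342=6.25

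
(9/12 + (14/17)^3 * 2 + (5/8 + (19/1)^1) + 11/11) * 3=2652081/39304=67.48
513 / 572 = 0.90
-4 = -4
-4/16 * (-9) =9/4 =2.25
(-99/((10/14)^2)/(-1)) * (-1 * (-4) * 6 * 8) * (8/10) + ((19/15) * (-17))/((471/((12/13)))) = 22811620564/765375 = 29804.50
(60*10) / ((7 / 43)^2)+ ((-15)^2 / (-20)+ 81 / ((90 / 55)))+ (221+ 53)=4498801 / 196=22953.07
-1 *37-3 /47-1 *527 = -26511 /47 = -564.06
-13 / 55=-0.24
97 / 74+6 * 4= 25.31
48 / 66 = 8 / 11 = 0.73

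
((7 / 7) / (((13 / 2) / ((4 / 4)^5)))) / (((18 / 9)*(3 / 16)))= 16 / 39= 0.41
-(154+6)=-160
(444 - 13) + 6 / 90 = 431.07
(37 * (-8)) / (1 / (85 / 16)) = -3145 / 2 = -1572.50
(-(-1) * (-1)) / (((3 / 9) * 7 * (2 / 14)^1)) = -3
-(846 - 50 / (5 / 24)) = -606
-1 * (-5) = 5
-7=-7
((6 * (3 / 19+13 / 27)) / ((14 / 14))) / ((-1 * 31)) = -656 / 5301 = -0.12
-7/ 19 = -0.37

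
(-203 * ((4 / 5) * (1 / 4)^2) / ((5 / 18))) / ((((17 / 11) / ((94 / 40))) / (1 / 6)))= -314853 / 34000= -9.26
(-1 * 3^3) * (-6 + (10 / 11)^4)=2101842 / 14641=143.56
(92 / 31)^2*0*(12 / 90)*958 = 0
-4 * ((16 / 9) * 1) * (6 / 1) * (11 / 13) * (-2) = 2816 / 39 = 72.21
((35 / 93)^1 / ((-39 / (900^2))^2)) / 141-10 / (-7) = 1151349.95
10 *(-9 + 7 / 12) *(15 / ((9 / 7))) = -17675 / 18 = -981.94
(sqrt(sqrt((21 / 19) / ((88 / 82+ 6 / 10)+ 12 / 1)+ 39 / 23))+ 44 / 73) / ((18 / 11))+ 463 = 464.07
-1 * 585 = -585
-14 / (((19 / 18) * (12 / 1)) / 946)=-19866 / 19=-1045.58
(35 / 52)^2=1225 / 2704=0.45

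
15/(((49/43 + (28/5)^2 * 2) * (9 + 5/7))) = 5375/222292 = 0.02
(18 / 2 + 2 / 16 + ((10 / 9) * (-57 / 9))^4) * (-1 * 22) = -115109227123 / 2125764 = -54149.58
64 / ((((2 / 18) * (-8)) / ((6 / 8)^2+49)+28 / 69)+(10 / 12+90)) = 0.70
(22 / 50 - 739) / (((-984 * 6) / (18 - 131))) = -130402 / 9225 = -14.14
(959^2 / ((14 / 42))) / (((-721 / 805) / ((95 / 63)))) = -1435359275 / 309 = -4645175.65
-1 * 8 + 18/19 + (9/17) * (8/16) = -4385/646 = -6.79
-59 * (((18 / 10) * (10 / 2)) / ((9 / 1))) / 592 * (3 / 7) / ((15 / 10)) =-59 / 2072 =-0.03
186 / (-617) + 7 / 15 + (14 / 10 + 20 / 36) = 58883 / 27765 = 2.12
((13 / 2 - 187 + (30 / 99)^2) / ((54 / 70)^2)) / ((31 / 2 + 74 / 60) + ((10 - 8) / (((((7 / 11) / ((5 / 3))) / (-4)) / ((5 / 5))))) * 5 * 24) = 16846830875 / 138793156722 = 0.12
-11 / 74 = -0.15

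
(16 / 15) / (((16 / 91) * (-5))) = -91 / 75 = -1.21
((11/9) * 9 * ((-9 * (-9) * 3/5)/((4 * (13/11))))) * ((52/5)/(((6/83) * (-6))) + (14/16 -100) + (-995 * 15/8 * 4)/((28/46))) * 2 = -101946633723/36400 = -2800731.70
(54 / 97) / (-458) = -27 / 22213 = -0.00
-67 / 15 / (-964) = 0.00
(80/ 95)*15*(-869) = -208560/ 19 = -10976.84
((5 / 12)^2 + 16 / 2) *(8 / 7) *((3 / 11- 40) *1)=-46759 / 126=-371.10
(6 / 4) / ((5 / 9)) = 2.70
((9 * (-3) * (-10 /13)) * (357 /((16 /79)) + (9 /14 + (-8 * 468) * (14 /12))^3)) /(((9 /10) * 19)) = -34287157388158875 /338884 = -101176678120.42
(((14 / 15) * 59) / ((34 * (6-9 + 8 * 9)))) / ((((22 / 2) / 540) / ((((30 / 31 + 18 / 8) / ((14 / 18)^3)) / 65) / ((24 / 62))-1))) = -6568293 / 7827820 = -0.84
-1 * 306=-306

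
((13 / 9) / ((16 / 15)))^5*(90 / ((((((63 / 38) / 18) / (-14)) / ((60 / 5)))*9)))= -110227609375 / 1327104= -83058.76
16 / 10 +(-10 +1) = -37 / 5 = -7.40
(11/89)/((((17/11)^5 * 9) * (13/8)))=14172488/14784970941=0.00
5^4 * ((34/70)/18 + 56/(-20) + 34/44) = -866375/693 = -1250.18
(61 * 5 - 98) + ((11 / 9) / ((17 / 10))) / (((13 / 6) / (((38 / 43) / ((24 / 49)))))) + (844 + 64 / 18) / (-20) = 70654249 / 427635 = 165.22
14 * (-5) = -70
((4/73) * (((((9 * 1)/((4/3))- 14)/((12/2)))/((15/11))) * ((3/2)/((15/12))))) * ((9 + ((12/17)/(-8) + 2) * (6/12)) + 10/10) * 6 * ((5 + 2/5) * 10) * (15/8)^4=-12993787125/5083136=-2556.25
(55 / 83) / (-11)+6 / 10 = 224 / 415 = 0.54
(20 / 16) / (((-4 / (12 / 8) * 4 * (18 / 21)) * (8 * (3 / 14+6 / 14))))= -245 / 9216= -0.03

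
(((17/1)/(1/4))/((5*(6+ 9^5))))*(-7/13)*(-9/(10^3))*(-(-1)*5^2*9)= 3213/12795250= 0.00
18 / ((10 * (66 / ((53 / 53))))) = 0.03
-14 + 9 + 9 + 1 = 5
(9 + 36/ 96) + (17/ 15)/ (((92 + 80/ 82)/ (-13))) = 1054003/ 114360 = 9.22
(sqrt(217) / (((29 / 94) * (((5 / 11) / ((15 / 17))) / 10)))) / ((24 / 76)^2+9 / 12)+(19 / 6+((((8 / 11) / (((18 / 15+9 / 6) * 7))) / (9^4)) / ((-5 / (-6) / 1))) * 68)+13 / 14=18622294 / 4546773+14930960 * sqrt(217) / 201637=1094.90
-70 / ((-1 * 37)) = 70 / 37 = 1.89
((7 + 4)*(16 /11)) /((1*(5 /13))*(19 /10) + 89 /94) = 9776 /1025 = 9.54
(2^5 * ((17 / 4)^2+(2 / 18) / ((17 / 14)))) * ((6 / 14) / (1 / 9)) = 266646 / 119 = 2240.72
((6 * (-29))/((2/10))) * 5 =-4350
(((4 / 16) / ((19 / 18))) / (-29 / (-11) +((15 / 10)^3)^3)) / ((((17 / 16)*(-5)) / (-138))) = 55959552 / 373648015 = 0.15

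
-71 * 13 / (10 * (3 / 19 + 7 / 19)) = -17537 / 100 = -175.37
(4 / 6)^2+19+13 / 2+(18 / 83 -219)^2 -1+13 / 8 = 23755126889 / 496008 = 47892.63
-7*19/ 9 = -133/ 9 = -14.78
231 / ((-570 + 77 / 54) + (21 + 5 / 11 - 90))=-137214 / 378449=-0.36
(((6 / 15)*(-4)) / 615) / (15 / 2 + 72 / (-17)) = -272 / 341325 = -0.00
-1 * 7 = -7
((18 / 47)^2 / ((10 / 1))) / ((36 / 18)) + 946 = 10448651 / 11045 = 946.01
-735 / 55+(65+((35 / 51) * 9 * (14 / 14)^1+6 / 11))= 10913 / 187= 58.36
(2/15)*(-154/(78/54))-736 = -750.22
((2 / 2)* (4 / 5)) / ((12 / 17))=17 / 15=1.13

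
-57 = -57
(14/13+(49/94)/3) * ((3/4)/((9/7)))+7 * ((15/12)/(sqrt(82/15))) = 32095/43992+35 * sqrt(1230)/328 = 4.47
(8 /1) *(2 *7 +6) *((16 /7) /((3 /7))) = 2560 /3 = 853.33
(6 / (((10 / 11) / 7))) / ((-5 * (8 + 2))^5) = -231 / 1562500000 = -0.00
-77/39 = -1.97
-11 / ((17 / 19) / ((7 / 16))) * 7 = -10241 / 272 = -37.65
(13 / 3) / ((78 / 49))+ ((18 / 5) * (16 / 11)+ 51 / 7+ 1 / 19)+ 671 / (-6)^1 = -6355474 / 65835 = -96.54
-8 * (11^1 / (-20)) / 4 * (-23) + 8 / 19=-4727 / 190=-24.88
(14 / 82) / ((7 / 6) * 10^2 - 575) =-21 / 56375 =-0.00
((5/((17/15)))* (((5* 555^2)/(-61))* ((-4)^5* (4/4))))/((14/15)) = 887112000000/7259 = 122208568.67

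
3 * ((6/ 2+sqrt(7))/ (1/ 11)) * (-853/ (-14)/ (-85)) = -84447/ 1190 - 28149 * sqrt(7)/ 1190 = -133.55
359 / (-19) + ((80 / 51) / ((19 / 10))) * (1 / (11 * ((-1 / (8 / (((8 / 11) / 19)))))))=-33509 / 969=-34.58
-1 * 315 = -315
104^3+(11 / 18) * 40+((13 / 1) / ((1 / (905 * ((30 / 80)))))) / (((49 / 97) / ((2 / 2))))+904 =4002608279 / 3528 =1134526.16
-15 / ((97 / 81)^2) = -98415 / 9409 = -10.46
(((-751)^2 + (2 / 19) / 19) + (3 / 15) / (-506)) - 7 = 515112644719 / 913330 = 563994.01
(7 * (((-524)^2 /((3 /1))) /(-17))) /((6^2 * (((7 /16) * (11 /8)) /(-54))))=17572864 /187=93972.53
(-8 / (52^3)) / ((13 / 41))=-41 / 228488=-0.00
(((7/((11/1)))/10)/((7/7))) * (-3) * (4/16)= -21/440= -0.05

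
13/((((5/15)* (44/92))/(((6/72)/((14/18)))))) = 2691/308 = 8.74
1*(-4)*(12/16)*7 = -21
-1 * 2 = -2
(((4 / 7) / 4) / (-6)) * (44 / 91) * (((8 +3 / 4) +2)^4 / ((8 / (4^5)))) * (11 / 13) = -413674921 / 24843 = -16651.57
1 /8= 0.12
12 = 12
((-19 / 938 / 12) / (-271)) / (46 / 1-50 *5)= -19 / 622276704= -0.00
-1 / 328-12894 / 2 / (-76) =528635 / 6232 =84.83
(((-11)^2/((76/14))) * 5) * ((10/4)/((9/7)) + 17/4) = 944405/1368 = 690.35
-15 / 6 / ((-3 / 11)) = 55 / 6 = 9.17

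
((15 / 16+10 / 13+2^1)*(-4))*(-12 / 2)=2313 / 26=88.96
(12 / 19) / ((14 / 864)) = 5184 / 133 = 38.98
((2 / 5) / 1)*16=32 / 5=6.40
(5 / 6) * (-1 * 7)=-35 / 6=-5.83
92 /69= 4 /3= 1.33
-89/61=-1.46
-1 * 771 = -771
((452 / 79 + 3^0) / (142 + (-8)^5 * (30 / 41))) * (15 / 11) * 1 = -326565 / 849202442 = -0.00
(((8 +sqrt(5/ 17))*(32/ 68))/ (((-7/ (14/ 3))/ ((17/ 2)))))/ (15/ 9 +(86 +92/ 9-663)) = 12*sqrt(85)/ 43231 +96/ 2543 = 0.04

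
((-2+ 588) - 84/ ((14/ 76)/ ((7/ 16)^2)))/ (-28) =-15959/ 896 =-17.81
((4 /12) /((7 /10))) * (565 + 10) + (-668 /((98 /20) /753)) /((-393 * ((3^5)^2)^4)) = 21368110183080807113500930 /78040054581686425973619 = 273.81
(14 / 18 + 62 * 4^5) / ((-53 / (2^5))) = -18284768 / 477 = -38332.85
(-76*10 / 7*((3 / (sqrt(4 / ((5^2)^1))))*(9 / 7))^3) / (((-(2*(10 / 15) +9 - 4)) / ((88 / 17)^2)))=285797160000 / 693889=411877.35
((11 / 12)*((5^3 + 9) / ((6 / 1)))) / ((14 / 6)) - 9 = -19 / 84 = -0.23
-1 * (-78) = 78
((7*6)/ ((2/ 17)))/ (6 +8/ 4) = 357/ 8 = 44.62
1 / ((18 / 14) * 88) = 7 / 792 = 0.01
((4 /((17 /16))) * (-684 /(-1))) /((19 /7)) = 16128 /17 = 948.71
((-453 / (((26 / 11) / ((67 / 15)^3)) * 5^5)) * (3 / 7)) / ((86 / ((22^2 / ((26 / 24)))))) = -241790594012 / 19870703125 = -12.17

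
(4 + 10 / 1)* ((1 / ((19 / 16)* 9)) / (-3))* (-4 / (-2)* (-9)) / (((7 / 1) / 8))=8.98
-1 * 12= -12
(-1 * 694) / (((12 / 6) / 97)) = -33659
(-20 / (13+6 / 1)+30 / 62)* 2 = -670 / 589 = -1.14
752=752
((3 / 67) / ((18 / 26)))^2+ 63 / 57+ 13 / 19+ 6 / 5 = 11489939 / 3838095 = 2.99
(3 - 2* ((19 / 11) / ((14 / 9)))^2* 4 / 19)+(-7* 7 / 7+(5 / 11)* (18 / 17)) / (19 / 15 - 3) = 6.24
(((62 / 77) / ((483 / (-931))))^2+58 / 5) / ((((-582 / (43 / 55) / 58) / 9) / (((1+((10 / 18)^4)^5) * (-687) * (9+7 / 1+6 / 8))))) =2346528940080994298803880865061807 / 20758485223237071941249100075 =113039.51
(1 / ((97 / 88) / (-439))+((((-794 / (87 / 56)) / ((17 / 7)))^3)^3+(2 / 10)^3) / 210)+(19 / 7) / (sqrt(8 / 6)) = -332384583468162696304355656235956148941560533330790857 / 86221308208555597740784582417503750+19*sqrt(3) / 14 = -3855016704967841393.64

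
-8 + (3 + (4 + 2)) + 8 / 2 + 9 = 14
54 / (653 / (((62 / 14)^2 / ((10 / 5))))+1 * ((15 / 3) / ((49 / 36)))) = 1271403 / 1654343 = 0.77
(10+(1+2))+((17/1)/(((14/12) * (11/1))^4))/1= 457011565/35153041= 13.00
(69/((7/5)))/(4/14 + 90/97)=33465/824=40.61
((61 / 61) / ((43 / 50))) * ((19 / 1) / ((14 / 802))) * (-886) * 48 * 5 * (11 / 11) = -81005208000 / 301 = -269120292.36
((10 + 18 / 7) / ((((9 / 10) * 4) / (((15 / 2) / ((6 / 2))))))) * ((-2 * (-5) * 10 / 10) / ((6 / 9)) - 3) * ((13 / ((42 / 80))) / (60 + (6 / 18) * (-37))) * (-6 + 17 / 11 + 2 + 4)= 136000 / 1617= 84.11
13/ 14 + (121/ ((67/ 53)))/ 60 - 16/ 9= 62983/ 84420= 0.75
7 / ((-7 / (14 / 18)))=-7 / 9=-0.78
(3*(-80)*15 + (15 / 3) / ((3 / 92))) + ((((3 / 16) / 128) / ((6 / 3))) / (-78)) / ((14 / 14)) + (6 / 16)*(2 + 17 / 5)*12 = -3422.37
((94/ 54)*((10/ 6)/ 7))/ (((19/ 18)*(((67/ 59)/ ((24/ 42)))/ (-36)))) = -443680/ 62377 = -7.11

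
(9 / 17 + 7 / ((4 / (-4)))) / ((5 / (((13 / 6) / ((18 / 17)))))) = -143 / 54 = -2.65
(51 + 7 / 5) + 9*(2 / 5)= 56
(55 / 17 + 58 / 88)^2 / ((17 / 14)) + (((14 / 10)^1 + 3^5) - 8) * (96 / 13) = 543509255943 / 309125960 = 1758.21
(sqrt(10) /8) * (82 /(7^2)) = 41 * sqrt(10) /196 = 0.66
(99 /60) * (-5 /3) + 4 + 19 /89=521 /356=1.46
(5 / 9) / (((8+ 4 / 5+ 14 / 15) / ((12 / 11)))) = 0.06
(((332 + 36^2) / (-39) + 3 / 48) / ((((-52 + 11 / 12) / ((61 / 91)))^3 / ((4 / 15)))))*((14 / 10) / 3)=94456781264 / 8059181219778325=0.00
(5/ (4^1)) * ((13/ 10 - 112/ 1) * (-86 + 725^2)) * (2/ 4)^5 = -581771673/ 256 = -2272545.60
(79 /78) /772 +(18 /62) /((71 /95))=51658559 /132535416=0.39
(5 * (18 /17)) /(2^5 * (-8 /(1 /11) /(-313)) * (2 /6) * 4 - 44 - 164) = -42255 /1564408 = -0.03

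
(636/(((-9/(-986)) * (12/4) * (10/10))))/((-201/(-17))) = 3553544/1809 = 1964.37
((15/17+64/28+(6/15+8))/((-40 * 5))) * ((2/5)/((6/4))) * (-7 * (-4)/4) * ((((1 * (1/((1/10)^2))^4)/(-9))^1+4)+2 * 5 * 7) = 344147707961/286875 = 1199643.43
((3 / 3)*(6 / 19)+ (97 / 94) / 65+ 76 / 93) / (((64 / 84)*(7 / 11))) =136439809 / 57580640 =2.37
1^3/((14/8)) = 4/7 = 0.57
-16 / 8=-2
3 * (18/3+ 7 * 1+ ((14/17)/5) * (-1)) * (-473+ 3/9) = -1547038/85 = -18200.45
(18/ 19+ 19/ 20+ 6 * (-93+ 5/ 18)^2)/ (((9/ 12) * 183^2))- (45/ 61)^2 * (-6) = 5.32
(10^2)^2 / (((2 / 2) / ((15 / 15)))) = 10000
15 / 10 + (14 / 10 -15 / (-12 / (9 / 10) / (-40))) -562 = -604.10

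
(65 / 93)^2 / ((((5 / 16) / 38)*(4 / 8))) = 1027520 / 8649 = 118.80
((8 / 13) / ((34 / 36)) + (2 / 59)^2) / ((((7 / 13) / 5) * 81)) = 2510740 / 33553359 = 0.07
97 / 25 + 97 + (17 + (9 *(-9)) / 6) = 5219 / 50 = 104.38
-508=-508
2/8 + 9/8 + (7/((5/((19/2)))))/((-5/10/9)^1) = -9521/40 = -238.02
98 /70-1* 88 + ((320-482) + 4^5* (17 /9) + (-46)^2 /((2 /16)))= 837613 /45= 18613.62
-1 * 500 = -500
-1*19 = -19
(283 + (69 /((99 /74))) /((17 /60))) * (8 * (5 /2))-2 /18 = 15652793 /1683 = 9300.53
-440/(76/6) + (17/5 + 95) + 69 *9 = 65043/95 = 684.66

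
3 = 3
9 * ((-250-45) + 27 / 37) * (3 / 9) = -32664 / 37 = -882.81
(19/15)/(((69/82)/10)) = 3116/207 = 15.05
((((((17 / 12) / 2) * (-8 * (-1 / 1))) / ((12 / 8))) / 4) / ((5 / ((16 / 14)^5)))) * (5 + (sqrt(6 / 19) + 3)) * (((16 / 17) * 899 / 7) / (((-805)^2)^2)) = 0.00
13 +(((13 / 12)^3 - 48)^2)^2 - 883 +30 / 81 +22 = 4767090.72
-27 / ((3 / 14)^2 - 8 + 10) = -13.20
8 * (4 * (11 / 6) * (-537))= -31504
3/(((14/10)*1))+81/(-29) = -0.65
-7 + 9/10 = -6.10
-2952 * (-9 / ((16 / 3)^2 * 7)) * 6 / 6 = 29889 / 224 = 133.43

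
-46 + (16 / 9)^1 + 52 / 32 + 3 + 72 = 2333 / 72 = 32.40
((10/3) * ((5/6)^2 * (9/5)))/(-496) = -25/2976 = -0.01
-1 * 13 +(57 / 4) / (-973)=-50653 / 3892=-13.01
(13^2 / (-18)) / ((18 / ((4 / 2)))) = -169 / 162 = -1.04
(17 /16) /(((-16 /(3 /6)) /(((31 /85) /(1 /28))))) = -217 /640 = -0.34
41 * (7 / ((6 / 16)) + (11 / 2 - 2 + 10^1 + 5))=9143 / 6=1523.83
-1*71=-71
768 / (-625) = -768 / 625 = -1.23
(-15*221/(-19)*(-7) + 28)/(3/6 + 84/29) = -1315034/3743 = -351.33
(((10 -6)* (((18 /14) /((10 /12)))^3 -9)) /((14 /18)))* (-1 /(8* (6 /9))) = 6167097 /1200500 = 5.14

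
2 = 2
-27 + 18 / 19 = -495 / 19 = -26.05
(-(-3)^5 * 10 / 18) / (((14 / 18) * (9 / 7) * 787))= 135 / 787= 0.17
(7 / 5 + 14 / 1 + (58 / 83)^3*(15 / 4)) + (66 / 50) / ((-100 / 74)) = 11223335323 / 714733750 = 15.70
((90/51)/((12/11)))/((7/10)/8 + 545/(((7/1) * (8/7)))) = 0.02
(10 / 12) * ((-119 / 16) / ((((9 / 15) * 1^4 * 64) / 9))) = -2975 / 2048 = -1.45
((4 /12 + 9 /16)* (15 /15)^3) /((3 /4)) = 43 /36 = 1.19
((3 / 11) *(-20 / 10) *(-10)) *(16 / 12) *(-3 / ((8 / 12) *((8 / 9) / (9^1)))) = -3645 / 11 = -331.36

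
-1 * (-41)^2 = -1681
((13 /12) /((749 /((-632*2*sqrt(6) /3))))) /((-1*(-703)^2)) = 0.00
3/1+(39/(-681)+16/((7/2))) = 11940/1589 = 7.51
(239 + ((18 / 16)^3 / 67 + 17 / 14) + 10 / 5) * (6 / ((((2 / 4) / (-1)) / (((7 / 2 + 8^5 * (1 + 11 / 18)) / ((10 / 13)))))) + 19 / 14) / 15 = -402427867934459 / 30256128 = -13300706.16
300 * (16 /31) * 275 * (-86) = -113520000 /31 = -3661935.48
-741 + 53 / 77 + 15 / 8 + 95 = -396357 / 616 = -643.44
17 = 17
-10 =-10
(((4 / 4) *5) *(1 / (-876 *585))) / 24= -1 / 2459808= -0.00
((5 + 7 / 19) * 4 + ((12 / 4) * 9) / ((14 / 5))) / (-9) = -2759 / 798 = -3.46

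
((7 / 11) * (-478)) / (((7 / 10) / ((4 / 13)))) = -19120 / 143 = -133.71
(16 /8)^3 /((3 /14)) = 112 /3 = 37.33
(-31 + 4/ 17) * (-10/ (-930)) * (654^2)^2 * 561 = -1052459438701968/ 31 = -33950304474257.03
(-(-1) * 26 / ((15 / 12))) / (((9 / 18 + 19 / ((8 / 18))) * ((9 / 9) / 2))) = 832 / 865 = 0.96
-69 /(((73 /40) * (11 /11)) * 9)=-920 /219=-4.20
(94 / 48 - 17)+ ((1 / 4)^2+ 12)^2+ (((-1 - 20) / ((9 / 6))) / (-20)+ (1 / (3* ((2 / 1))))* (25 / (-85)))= 8559071 / 65280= 131.11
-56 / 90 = -28 / 45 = -0.62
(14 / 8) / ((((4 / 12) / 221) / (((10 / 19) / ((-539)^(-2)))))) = 6741539805 / 38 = 177408942.24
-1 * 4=-4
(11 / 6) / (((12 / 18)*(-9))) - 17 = -623 / 36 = -17.31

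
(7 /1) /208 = 7 /208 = 0.03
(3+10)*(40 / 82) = 260 / 41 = 6.34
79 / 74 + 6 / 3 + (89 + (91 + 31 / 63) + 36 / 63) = 858419 / 4662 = 184.13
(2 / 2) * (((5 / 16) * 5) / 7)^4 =0.00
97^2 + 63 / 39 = 9410.62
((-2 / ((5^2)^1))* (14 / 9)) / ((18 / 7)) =-98 / 2025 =-0.05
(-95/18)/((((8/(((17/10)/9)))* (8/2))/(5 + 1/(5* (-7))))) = -9367/60480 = -0.15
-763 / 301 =-2.53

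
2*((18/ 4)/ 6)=3/ 2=1.50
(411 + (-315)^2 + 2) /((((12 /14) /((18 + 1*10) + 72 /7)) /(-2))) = -26702984 /3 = -8900994.67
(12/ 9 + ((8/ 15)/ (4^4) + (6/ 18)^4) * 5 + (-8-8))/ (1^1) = -37829/ 2592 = -14.59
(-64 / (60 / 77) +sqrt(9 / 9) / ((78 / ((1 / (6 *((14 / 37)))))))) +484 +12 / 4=13263617 / 32760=404.87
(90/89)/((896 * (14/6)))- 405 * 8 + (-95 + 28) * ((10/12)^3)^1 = -24708201275/7535808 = -3278.77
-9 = -9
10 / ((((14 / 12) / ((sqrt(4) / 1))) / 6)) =720 / 7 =102.86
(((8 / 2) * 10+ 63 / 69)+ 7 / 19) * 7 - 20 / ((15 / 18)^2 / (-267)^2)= -4485442792 / 2185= -2052834.23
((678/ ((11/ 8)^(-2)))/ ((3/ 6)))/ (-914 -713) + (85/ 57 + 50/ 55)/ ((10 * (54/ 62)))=-572958355/ 440695728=-1.30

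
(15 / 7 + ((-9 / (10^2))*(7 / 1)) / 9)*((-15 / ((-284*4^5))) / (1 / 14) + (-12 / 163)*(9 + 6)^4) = -25634916505227 / 3318210560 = -7725.52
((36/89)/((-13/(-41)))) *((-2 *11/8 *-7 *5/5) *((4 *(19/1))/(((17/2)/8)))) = 34550208/19669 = 1756.58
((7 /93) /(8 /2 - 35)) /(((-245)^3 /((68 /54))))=34 /163534210875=0.00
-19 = -19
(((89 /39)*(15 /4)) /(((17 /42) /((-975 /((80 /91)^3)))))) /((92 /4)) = -4225272597 /3203072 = -1319.13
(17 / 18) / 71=17 / 1278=0.01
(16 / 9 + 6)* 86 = 6020 / 9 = 668.89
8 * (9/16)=9/2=4.50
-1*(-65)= 65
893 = 893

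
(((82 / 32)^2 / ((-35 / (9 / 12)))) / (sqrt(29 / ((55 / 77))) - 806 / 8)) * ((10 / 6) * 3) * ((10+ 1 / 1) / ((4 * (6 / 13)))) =0.04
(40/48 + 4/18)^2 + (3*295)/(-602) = -34709/97524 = -0.36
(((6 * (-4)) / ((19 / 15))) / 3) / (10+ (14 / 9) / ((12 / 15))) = -432 / 817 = -0.53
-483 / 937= -0.52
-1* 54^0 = -1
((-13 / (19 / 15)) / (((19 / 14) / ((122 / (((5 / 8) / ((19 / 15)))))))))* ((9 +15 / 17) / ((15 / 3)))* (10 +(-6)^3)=6147488256 / 8075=761298.86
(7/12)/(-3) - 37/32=-389/288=-1.35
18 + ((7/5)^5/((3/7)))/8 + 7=26.57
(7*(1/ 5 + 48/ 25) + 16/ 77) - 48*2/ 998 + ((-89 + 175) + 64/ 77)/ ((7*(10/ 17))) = 242328276/ 6724025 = 36.04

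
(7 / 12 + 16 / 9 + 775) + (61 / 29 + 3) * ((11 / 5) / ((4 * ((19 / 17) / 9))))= 79340431 / 99180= 799.96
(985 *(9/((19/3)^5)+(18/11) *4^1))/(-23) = -175628637225/626453047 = -280.35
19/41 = 0.46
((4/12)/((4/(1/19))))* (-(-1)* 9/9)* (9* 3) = 9/76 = 0.12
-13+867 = 854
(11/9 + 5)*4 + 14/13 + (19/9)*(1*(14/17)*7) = 8428/221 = 38.14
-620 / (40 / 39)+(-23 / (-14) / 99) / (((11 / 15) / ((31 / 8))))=-24572987 / 40656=-604.41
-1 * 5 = -5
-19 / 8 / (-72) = 19 / 576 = 0.03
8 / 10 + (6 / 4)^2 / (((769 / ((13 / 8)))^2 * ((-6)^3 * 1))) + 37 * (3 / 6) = 350615570611 / 18166609920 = 19.30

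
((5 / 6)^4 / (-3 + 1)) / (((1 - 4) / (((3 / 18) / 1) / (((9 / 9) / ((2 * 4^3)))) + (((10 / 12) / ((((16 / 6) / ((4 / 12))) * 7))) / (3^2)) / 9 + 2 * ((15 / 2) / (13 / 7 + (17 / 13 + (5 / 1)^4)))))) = 20766706724375 / 12097498065408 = 1.72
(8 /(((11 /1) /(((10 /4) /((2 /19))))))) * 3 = 570 /11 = 51.82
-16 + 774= 758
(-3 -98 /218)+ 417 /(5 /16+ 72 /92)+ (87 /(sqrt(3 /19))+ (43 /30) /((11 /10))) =29 *sqrt(57)+ 548869669 /1449591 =597.58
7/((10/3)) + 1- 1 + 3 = 51/10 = 5.10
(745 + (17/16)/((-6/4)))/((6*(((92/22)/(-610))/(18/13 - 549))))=47404918715/4784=9909054.92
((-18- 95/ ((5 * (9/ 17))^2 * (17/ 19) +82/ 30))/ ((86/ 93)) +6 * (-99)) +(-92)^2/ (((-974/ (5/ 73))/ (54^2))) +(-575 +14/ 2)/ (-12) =-925424661373231/ 400071187644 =-2313.15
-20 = -20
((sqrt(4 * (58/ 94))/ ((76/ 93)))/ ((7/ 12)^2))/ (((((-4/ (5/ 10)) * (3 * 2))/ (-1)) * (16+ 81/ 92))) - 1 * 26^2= -676+ 12834 * sqrt(1363)/ 67954621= -675.99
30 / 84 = 5 / 14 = 0.36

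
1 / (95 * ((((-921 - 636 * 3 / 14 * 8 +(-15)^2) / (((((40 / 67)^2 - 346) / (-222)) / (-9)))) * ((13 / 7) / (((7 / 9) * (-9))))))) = -88699457 / 23083930682280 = -0.00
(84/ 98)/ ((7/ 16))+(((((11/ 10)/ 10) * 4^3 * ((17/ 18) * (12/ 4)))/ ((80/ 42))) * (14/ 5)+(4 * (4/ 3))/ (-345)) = 198202618/ 6339375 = 31.27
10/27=0.37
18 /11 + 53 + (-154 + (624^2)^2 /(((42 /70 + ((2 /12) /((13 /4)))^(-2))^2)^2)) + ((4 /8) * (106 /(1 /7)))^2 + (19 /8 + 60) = 503254090930156275473 /3657071704302808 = 137611.22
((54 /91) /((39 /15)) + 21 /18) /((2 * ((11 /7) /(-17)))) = -168317 /22308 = -7.55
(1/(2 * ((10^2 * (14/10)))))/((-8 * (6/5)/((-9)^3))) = 243/896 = 0.27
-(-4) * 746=2984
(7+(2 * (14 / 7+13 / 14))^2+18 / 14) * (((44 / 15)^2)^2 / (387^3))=7822276352 / 143778520816875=0.00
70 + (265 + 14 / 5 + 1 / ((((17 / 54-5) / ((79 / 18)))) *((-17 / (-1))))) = 7263204 / 21505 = 337.74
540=540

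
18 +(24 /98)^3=2119410 /117649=18.01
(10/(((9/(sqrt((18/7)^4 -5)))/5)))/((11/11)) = 50 * sqrt(92971)/441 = 34.57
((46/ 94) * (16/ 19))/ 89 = 368/ 79477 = 0.00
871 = 871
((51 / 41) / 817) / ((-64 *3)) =-17 / 2143808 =-0.00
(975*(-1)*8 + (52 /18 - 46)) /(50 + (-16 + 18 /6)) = -70588 /333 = -211.98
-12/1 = -12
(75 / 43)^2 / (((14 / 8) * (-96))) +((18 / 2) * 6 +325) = 39241301 / 103544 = 378.98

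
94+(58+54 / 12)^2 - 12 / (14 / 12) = 111719 / 28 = 3989.96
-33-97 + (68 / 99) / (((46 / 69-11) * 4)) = -133007 / 1023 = -130.02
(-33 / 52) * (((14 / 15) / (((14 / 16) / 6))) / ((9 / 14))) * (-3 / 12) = 308 / 195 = 1.58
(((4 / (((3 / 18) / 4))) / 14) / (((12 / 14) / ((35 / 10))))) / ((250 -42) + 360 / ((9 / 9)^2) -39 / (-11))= 308 / 6287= 0.05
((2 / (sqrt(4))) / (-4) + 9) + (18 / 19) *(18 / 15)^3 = 98677 / 9500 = 10.39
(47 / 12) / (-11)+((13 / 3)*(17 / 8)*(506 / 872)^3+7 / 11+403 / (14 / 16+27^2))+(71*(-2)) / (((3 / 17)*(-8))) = 13186960062936661 / 127762049496576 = 103.22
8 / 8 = 1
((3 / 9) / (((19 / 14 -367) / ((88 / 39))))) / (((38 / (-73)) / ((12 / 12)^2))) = 44968 / 11379537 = 0.00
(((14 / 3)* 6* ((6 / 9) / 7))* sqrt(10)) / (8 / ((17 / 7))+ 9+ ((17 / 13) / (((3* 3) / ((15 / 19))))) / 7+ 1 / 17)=235144* sqrt(10) / 1090715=0.68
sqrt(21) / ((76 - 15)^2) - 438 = -438.00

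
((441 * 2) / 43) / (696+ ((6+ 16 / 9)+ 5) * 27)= 294 / 14921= 0.02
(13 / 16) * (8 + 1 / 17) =1781 / 272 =6.55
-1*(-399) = 399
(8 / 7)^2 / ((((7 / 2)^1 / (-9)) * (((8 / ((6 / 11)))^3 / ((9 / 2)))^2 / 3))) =-1594323 / 77778614144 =-0.00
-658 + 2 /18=-5921 /9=-657.89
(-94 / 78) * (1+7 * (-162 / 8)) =26461 / 156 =169.62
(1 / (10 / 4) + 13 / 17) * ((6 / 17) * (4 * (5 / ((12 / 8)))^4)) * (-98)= -17248000 / 867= -19893.89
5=5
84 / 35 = 12 / 5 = 2.40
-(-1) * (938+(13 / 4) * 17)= 3973 / 4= 993.25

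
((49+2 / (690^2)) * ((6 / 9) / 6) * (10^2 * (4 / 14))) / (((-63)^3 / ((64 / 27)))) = -2986099456 / 2024995877667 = -0.00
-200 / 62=-100 / 31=-3.23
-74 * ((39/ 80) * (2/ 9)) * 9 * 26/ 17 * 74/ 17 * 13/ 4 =-9023079/ 5780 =-1561.09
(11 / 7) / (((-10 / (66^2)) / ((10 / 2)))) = -3422.57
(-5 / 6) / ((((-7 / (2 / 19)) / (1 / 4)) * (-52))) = -5 / 82992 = -0.00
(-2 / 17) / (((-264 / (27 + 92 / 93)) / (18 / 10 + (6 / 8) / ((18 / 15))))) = 252491 / 8347680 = 0.03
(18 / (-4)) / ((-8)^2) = -9 / 128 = -0.07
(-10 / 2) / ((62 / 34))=-85 / 31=-2.74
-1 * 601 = -601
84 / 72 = 1.17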